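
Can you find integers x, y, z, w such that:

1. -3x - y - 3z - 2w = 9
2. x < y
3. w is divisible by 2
Yes

Take x = 0, y = 1, z = -2, w = -2. Substituting into each constraint:
  (1) -3(0) + (-1) - 3(-2) - 2(-2) = 9 ✓
  (2) 0 < 1 ✓
  (3) -2 = 2 × -1, remainder 0 ✓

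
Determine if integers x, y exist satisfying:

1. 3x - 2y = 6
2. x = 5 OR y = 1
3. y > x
No

The full constraint system is jointly infeasible over the integers. Each constraint and what it forces:

  - 3x - 2y = 6: is a linear equation tying the variables together
  - x = 5 OR y = 1: forces a choice: either x = 5 or y = 1
  - y > x: bounds one variable relative to another variable

Split on the disjunction (x = 5 OR y = 1):
  • If x = 5: with x = 5, every remaining term of the linear equation is divisible by 2, so the left side is ≡ 0 (mod 2); but the right side -9 ≡ 1 (mod 2). No integers can satisfy it.
  • If y = 1: with y = 1, every remaining term of the linear equation is divisible by 3, so the left side is ≡ 0 (mod 3); but the right side 8 ≡ 2 (mod 3). No integers can satisfy it.
Both branches are infeasible, so the system has no integer solution.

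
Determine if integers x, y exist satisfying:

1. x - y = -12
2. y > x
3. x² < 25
Yes

Take x = 0, y = 12. Substituting into each constraint:
  (1) 0 + (-12) = -12 ✓
  (2) 12 > 0 ✓
  (3) x² = (0)² = 0, and 0 < 25 ✓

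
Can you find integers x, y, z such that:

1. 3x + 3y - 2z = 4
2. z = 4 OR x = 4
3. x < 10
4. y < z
Yes

Take x = 4, y = -6, z = -5. Substituting into each constraint:
  (1) 3(4) + 3(-6) - 2(-5) = 4 ✓
  (2) x = 4, target 4 ✓ (second branch holds)
  (3) 4 < 10 ✓
  (4) -6 < -5 ✓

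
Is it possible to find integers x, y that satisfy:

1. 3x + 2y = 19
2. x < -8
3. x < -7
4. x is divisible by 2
No

A contradictory subset is {3x + 2y = 19, x is divisible by 2}. No integer assignment can satisfy these jointly:

  - 3x + 2y = 19: is a linear equation tying the variables together
  - x is divisible by 2: restricts x to multiples of 2

Modular obstruction: writing x = 2x', every remaining term of the linear equation is divisible by 2, so the left side is ≡ 0 (mod 2); but the right side 19 ≡ 1 (mod 2). No integers can satisfy it.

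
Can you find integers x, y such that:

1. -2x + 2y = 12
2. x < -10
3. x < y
Yes

Take x = -11, y = -5. Substituting into each constraint:
  (1) -2(-11) + 2(-5) = 12 ✓
  (2) -11 < -10 ✓
  (3) -11 < -5 ✓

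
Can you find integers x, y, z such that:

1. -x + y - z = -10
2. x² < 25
Yes

Take x = 0, y = 0, z = 10. Substituting into each constraint:
  (1) 0 + 0 + (-10) = -10 ✓
  (2) x² = (0)² = 0, and 0 < 25 ✓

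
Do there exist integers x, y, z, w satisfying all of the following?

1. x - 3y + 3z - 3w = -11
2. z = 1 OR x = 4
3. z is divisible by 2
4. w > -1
Yes

Take x = 4, y = 0, z = 2, w = 7. Substituting into each constraint:
  (1) 4 - 3(0) + 3(2) - 3(7) = -11 ✓
  (2) x = 4, target 4 ✓ (second branch holds)
  (3) 2 = 2 × 1, remainder 0 ✓
  (4) 7 > -1 ✓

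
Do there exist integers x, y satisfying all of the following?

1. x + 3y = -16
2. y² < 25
Yes

Take x = -16, y = 0. Substituting into each constraint:
  (1) (-16) + 3(0) = -16 ✓
  (2) y² = (0)² = 0, and 0 < 25 ✓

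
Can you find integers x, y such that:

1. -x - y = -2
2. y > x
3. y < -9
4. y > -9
No

A contradictory subset is {y < -9, y > -9}. No integer assignment can satisfy these jointly:

  - y < -9: bounds one variable relative to a constant
  - y > -9: bounds one variable relative to a constant

Direct contradiction: the bounds on y require y ≥ -8 and y ≤ -10 simultaneously, which is empty.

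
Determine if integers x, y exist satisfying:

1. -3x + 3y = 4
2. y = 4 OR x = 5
No

Even the single constraint (-3x + 3y = 4) is infeasible over the integers.

  - -3x + 3y = 4: every term on the left is divisible by 3, so the LHS ≡ 0 (mod 3), but the RHS 4 is not — no integer solution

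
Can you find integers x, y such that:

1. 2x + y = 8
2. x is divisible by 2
Yes

Take x = 0, y = 8. Substituting into each constraint:
  (1) 2(0) + 8 = 8 ✓
  (2) 0 = 2 × 0, remainder 0 ✓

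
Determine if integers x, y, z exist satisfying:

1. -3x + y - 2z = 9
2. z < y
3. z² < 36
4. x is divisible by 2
Yes

Take x = -4, y = 5, z = 4. Substituting into each constraint:
  (1) -3(-4) + 5 - 2(4) = 9 ✓
  (2) 4 < 5 ✓
  (3) z² = (4)² = 16, and 16 < 36 ✓
  (4) -4 = 2 × -2, remainder 0 ✓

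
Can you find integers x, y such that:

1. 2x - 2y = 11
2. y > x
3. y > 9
No

Even the single constraint (2x - 2y = 11) is infeasible over the integers.

  - 2x - 2y = 11: every term on the left is divisible by 2, so the LHS ≡ 0 (mod 2), but the RHS 11 is not — no integer solution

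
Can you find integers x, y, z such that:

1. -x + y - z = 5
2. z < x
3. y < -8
Yes

Take x = -7, y = -10, z = -8. Substituting into each constraint:
  (1) 7 + (-10) + 8 = 5 ✓
  (2) -8 < -7 ✓
  (3) -10 < -8 ✓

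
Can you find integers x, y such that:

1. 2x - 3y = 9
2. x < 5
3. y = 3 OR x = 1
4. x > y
No

A contradictory subset is {2x - 3y = 9, x < 5, y = 3 OR x = 1}. No integer assignment can satisfy these jointly:

  - 2x - 3y = 9: is a linear equation tying the variables together
  - x < 5: bounds one variable relative to a constant
  - y = 3 OR x = 1: forces a choice: either y = 3 or x = 1

Split on the disjunction (y = 3 OR x = 1):
  • If y = 3: the equation forces x = 9, which contradicts the bound x ≤ 4.
  • If x = 1: with x = 1, every remaining term of the linear equation is divisible by 3, so the left side is ≡ 0 (mod 3); but the right side 7 ≡ 1 (mod 3). No integers can satisfy it.
Both branches are infeasible, so the system has no integer solution.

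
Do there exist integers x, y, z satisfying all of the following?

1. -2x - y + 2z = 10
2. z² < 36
Yes

Take x = -5, y = 0, z = 0. Substituting into each constraint:
  (1) -2(-5) + 0 + 2(0) = 10 ✓
  (2) z² = (0)² = 0, and 0 < 36 ✓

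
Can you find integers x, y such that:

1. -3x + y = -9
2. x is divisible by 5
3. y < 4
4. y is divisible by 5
No

A contradictory subset is {-3x + y = -9, x is divisible by 5, y is divisible by 5}. No integer assignment can satisfy these jointly:

  - -3x + y = -9: is a linear equation tying the variables together
  - x is divisible by 5: restricts x to multiples of 5
  - y is divisible by 5: restricts y to multiples of 5

Modular obstruction: writing x = 5x' and writing y = 5y', every remaining term of the linear equation is divisible by 5, so the left side is ≡ 0 (mod 5); but the right side -9 ≡ 1 (mod 5). No integers can satisfy it.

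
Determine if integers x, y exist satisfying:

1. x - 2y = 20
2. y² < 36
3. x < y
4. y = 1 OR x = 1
No

A contradictory subset is {x - 2y = 20, x < y, y = 1 OR x = 1}. No integer assignment can satisfy these jointly:

  - x - 2y = 20: is a linear equation tying the variables together
  - x < y: bounds one variable relative to another variable
  - y = 1 OR x = 1: forces a choice: either y = 1 or x = 1

Split on the disjunction (y = 1 OR x = 1):
  • If y = 1: the equation forces x = 22, giving (y, x) = (1, 22), which violates y > x.
  • If x = 1: with x = 1, every remaining term of the linear equation is divisible by 2, so the left side is ≡ 0 (mod 2); but the right side 19 ≡ 1 (mod 2). No integers can satisfy it.
Both branches are infeasible, so the system has no integer solution.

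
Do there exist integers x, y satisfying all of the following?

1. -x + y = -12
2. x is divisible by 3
Yes

Take x = 0, y = -12. Substituting into each constraint:
  (1) 0 + (-12) = -12 ✓
  (2) 0 = 3 × 0, remainder 0 ✓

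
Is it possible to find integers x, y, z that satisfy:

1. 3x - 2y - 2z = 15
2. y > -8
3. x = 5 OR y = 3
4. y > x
Yes

Take x = 1, y = 3, z = -9. Substituting into each constraint:
  (1) 3(1) - 2(3) - 2(-9) = 15 ✓
  (2) 3 > -8 ✓
  (3) y = 3, target 3 ✓ (second branch holds)
  (4) 3 > 1 ✓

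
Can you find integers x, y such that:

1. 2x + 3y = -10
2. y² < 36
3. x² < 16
Yes

Take x = -2, y = -2. Substituting into each constraint:
  (1) 2(-2) + 3(-2) = -10 ✓
  (2) y² = (-2)² = 4, and 4 < 36 ✓
  (3) x² = (-2)² = 4, and 4 < 16 ✓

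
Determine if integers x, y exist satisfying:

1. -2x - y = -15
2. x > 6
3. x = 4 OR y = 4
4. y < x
No

A contradictory subset is {-2x - y = -15, x > 6, x = 4 OR y = 4}. No integer assignment can satisfy these jointly:

  - -2x - y = -15: is a linear equation tying the variables together
  - x > 6: bounds one variable relative to a constant
  - x = 4 OR y = 4: forces a choice: either x = 4 or y = 4

Split on the disjunction (x = 4 OR y = 4):
  • If x = 4: this contradicts the bound x ≥ 7.
  • If y = 4: with y = 4, every remaining term of the linear equation is divisible by 2, so the left side is ≡ 0 (mod 2); but the right side -11 ≡ 1 (mod 2). No integers can satisfy it.
Both branches are infeasible, so the system has no integer solution.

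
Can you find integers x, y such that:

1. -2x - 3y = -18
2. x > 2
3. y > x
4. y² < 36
Yes

Take x = 3, y = 4. Substituting into each constraint:
  (1) -2(3) - 3(4) = -18 ✓
  (2) 3 > 2 ✓
  (3) 4 > 3 ✓
  (4) y² = (4)² = 16, and 16 < 36 ✓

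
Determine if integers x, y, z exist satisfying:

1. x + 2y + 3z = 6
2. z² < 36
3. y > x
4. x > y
No

A contradictory subset is {y > x, x > y}. No integer assignment can satisfy these jointly:

  - y > x: bounds one variable relative to another variable
  - x > y: bounds one variable relative to another variable

Direct contradiction: y > x and x > y cannot both hold.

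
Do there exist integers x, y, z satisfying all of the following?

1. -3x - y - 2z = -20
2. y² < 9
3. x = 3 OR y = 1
Yes

Take x = 3, y = -1, z = 6. Substituting into each constraint:
  (1) -3(3) + 1 - 2(6) = -20 ✓
  (2) y² = (-1)² = 1, and 1 < 9 ✓
  (3) x = 3, target 3 ✓ (first branch holds)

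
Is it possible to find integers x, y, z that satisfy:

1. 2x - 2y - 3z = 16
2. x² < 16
Yes

Take x = 0, y = -8, z = 0. Substituting into each constraint:
  (1) 2(0) - 2(-8) - 3(0) = 16 ✓
  (2) x² = (0)² = 0, and 0 < 16 ✓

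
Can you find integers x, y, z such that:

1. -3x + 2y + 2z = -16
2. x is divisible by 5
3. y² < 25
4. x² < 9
Yes

Take x = 0, y = 2, z = -10. Substituting into each constraint:
  (1) -3(0) + 2(2) + 2(-10) = -16 ✓
  (2) 0 = 5 × 0, remainder 0 ✓
  (3) y² = (2)² = 4, and 4 < 25 ✓
  (4) x² = (0)² = 0, and 0 < 9 ✓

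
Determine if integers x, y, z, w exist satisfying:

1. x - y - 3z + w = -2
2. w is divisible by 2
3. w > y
Yes

Take x = -3, y = -1, z = 0, w = 0. Substituting into each constraint:
  (1) (-3) + 1 - 3(0) + 0 = -2 ✓
  (2) 0 = 2 × 0, remainder 0 ✓
  (3) 0 > -1 ✓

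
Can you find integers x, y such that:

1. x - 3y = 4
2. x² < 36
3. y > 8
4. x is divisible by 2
No

A contradictory subset is {x - 3y = 4, x² < 36, y > 8}. No integer assignment can satisfy these jointly:

  - x - 3y = 4: is a linear equation tying the variables together
  - x² < 36: restricts x to |x| ≤ 5
  - y > 8: bounds one variable relative to a constant

Range argument: with x ∈ [-5, 5], y ∈ [9, ∞], the left side of the equation is at most -22, but the right side is 4 > -22. No integer solution exists.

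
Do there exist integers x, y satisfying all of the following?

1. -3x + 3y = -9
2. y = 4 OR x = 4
Yes

Take x = 7, y = 4. Substituting into each constraint:
  (1) -3(7) + 3(4) = -9 ✓
  (2) y = 4, target 4 ✓ (first branch holds)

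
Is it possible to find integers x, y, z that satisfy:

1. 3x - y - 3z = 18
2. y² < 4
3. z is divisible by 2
Yes

Take x = 6, y = 0, z = 0. Substituting into each constraint:
  (1) 3(6) + 0 - 3(0) = 18 ✓
  (2) y² = (0)² = 0, and 0 < 4 ✓
  (3) 0 = 2 × 0, remainder 0 ✓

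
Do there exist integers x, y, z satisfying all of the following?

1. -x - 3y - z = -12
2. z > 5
Yes

Take x = 0, y = 0, z = 12. Substituting into each constraint:
  (1) 0 - 3(0) + (-12) = -12 ✓
  (2) 12 > 5 ✓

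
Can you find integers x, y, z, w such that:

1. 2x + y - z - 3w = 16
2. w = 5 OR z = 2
Yes

Take x = 0, y = 0, z = 2, w = -6. Substituting into each constraint:
  (1) 2(0) + 0 + (-2) - 3(-6) = 16 ✓
  (2) z = 2, target 2 ✓ (second branch holds)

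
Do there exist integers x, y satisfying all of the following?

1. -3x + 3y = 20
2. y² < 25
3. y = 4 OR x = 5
No

Even the single constraint (-3x + 3y = 20) is infeasible over the integers.

  - -3x + 3y = 20: every term on the left is divisible by 3, so the LHS ≡ 0 (mod 3), but the RHS 20 is not — no integer solution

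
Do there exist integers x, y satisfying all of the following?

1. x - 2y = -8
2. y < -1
Yes

Take x = -12, y = -2. Substituting into each constraint:
  (1) (-12) - 2(-2) = -8 ✓
  (2) -2 < -1 ✓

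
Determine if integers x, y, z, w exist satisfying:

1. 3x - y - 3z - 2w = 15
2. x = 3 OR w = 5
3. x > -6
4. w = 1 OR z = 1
Yes

Take x = 3, y = -9, z = 1, w = 0. Substituting into each constraint:
  (1) 3(3) + 9 - 3(1) - 2(0) = 15 ✓
  (2) x = 3, target 3 ✓ (first branch holds)
  (3) 3 > -6 ✓
  (4) z = 1, target 1 ✓ (second branch holds)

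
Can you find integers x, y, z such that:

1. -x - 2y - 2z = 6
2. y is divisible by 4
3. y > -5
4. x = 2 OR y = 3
Yes

Take x = 2, y = 4, z = -8. Substituting into each constraint:
  (1) (-2) - 2(4) - 2(-8) = 6 ✓
  (2) 4 = 4 × 1, remainder 0 ✓
  (3) 4 > -5 ✓
  (4) x = 2, target 2 ✓ (first branch holds)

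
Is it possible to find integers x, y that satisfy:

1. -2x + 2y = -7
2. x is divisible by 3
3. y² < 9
No

Even the single constraint (-2x + 2y = -7) is infeasible over the integers.

  - -2x + 2y = -7: every term on the left is divisible by 2, so the LHS ≡ 0 (mod 2), but the RHS -7 is not — no integer solution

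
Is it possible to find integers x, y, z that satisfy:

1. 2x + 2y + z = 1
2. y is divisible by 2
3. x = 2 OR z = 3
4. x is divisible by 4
No

The full constraint system is jointly infeasible over the integers. Each constraint and what it forces:

  - 2x + 2y + z = 1: is a linear equation tying the variables together
  - y is divisible by 2: restricts y to multiples of 2
  - x = 2 OR z = 3: forces a choice: either x = 2 or z = 3
  - x is divisible by 4: restricts x to multiples of 4

Split on the disjunction (x = 2 OR z = 3):
  • If x = 2: this contradicts the divisibility constraint — 2 is not a multiple of 4.
  • If z = 3: with z = 3, writing x = 4x' and writing y = 2y', every remaining term of the linear equation is divisible by 4, so the left side is ≡ 0 (mod 4); but the right side -2 ≡ 2 (mod 4). No integers can satisfy it.
Both branches are infeasible, so the system has no integer solution.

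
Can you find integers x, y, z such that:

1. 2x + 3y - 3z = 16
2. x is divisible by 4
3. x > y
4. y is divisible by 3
Yes

Take x = 8, y = 6, z = 6. Substituting into each constraint:
  (1) 2(8) + 3(6) - 3(6) = 16 ✓
  (2) 8 = 4 × 2, remainder 0 ✓
  (3) 8 > 6 ✓
  (4) 6 = 3 × 2, remainder 0 ✓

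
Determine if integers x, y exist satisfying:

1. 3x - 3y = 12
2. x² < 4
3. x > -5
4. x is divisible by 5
Yes

Take x = 0, y = -4. Substituting into each constraint:
  (1) 3(0) - 3(-4) = 12 ✓
  (2) x² = (0)² = 0, and 0 < 4 ✓
  (3) 0 > -5 ✓
  (4) 0 = 5 × 0, remainder 0 ✓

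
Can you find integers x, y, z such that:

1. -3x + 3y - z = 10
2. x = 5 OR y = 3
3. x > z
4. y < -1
Yes

Take x = 5, y = -2, z = -31. Substituting into each constraint:
  (1) -3(5) + 3(-2) + 31 = 10 ✓
  (2) x = 5, target 5 ✓ (first branch holds)
  (3) 5 > -31 ✓
  (4) -2 < -1 ✓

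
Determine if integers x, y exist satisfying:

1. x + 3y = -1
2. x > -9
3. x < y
Yes

Take x = -1, y = 0. Substituting into each constraint:
  (1) (-1) + 3(0) = -1 ✓
  (2) -1 > -9 ✓
  (3) -1 < 0 ✓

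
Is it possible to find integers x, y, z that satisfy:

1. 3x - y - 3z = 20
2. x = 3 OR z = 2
Yes

Take x = 2, y = -20, z = 2. Substituting into each constraint:
  (1) 3(2) + 20 - 3(2) = 20 ✓
  (2) z = 2, target 2 ✓ (second branch holds)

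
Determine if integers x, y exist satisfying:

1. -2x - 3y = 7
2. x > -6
Yes

Take x = -5, y = 1. Substituting into each constraint:
  (1) -2(-5) - 3(1) = 7 ✓
  (2) -5 > -6 ✓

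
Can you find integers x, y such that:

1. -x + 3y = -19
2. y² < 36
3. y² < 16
Yes

Take x = 19, y = 0. Substituting into each constraint:
  (1) (-19) + 3(0) = -19 ✓
  (2) y² = (0)² = 0, and 0 < 36 ✓
  (3) y² = (0)² = 0, and 0 < 16 ✓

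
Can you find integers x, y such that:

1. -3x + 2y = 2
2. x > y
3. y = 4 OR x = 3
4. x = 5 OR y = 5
No

A contradictory subset is {-3x + 2y = 2, x > y, y = 4 OR x = 3}. No integer assignment can satisfy these jointly:

  - -3x + 2y = 2: is a linear equation tying the variables together
  - x > y: bounds one variable relative to another variable
  - y = 4 OR x = 3: forces a choice: either y = 4 or x = 3

Split on the disjunction (y = 4 OR x = 3):
  • If y = 4: the equation forces x = 2, giving (y, x) = (4, 2), which violates x > y.
  • If x = 3: with x = 3, every remaining term of the linear equation is divisible by 2, so the left side is ≡ 0 (mod 2); but the right side 11 ≡ 1 (mod 2). No integers can satisfy it.
Both branches are infeasible, so the system has no integer solution.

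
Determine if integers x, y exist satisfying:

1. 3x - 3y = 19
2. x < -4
No

Even the single constraint (3x - 3y = 19) is infeasible over the integers.

  - 3x - 3y = 19: every term on the left is divisible by 3, so the LHS ≡ 0 (mod 3), but the RHS 19 is not — no integer solution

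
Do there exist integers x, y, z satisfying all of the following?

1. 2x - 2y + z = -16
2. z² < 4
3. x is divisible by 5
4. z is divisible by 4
Yes

Take x = 0, y = 8, z = 0. Substituting into each constraint:
  (1) 2(0) - 2(8) + 0 = -16 ✓
  (2) z² = (0)² = 0, and 0 < 4 ✓
  (3) 0 = 5 × 0, remainder 0 ✓
  (4) 0 = 4 × 0, remainder 0 ✓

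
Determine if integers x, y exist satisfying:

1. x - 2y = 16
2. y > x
Yes

Take x = -18, y = -17. Substituting into each constraint:
  (1) (-18) - 2(-17) = 16 ✓
  (2) -17 > -18 ✓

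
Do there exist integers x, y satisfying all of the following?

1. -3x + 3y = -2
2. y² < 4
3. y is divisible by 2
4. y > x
No

Even the single constraint (-3x + 3y = -2) is infeasible over the integers.

  - -3x + 3y = -2: every term on the left is divisible by 3, so the LHS ≡ 0 (mod 3), but the RHS -2 is not — no integer solution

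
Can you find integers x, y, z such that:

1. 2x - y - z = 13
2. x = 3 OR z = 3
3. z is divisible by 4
Yes

Take x = 3, y = -11, z = 4. Substituting into each constraint:
  (1) 2(3) + 11 + (-4) = 13 ✓
  (2) x = 3, target 3 ✓ (first branch holds)
  (3) 4 = 4 × 1, remainder 0 ✓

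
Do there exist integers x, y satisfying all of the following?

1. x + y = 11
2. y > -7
Yes

Take x = 0, y = 11. Substituting into each constraint:
  (1) 0 + 11 = 11 ✓
  (2) 11 > -7 ✓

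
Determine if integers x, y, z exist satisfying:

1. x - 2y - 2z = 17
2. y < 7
Yes

Take x = 1, y = 0, z = -8. Substituting into each constraint:
  (1) 1 - 2(0) - 2(-8) = 17 ✓
  (2) 0 < 7 ✓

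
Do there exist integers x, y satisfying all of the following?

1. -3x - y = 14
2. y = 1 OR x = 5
Yes

Take x = 5, y = -29. Substituting into each constraint:
  (1) -3(5) + 29 = 14 ✓
  (2) x = 5, target 5 ✓ (second branch holds)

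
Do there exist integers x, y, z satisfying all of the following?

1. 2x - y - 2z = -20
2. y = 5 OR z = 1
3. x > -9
Yes

Take x = 0, y = 18, z = 1. Substituting into each constraint:
  (1) 2(0) + (-18) - 2(1) = -20 ✓
  (2) z = 1, target 1 ✓ (second branch holds)
  (3) 0 > -9 ✓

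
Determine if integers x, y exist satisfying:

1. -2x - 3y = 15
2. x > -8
Yes

Take x = -6, y = -1. Substituting into each constraint:
  (1) -2(-6) - 3(-1) = 15 ✓
  (2) -6 > -8 ✓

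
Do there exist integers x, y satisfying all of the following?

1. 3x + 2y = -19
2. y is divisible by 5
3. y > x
Yes

Take x = -13, y = 10. Substituting into each constraint:
  (1) 3(-13) + 2(10) = -19 ✓
  (2) 10 = 5 × 2, remainder 0 ✓
  (3) 10 > -13 ✓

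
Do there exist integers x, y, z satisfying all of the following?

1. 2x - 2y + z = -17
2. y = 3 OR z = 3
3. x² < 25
Yes

Take x = 0, y = 3, z = -11. Substituting into each constraint:
  (1) 2(0) - 2(3) + (-11) = -17 ✓
  (2) y = 3, target 3 ✓ (first branch holds)
  (3) x² = (0)² = 0, and 0 < 25 ✓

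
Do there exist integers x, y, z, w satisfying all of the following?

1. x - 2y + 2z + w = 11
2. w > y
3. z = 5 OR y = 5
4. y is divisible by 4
Yes

Take x = 0, y = 0, z = 5, w = 1. Substituting into each constraint:
  (1) 0 - 2(0) + 2(5) + 1 = 11 ✓
  (2) 1 > 0 ✓
  (3) z = 5, target 5 ✓ (first branch holds)
  (4) 0 = 4 × 0, remainder 0 ✓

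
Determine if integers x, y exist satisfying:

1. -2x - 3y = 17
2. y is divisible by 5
Yes

Take x = 14, y = -15. Substituting into each constraint:
  (1) -2(14) - 3(-15) = 17 ✓
  (2) -15 = 5 × -3, remainder 0 ✓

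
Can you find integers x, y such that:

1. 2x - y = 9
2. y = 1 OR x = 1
Yes

Take x = 1, y = -7. Substituting into each constraint:
  (1) 2(1) + 7 = 9 ✓
  (2) x = 1, target 1 ✓ (second branch holds)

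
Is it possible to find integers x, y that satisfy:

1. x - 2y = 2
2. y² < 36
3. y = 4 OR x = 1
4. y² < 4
No

A contradictory subset is {x - 2y = 2, y = 4 OR x = 1, y² < 4}. No integer assignment can satisfy these jointly:

  - x - 2y = 2: is a linear equation tying the variables together
  - y = 4 OR x = 1: forces a choice: either y = 4 or x = 1
  - y² < 4: restricts y to |y| ≤ 1

Split on the disjunction (y = 4 OR x = 1):
  • If y = 4: this contradicts y² < 4, which requires |y| ≤ 1.
  • If x = 1: with x = 1, every remaining term of the linear equation is divisible by 2, so the left side is ≡ 0 (mod 2); but the right side 1 ≡ 1 (mod 2). No integers can satisfy it.
Both branches are infeasible, so the system has no integer solution.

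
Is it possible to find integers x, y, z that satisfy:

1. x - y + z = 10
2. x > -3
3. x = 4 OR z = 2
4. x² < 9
Yes

Take x = 0, y = -8, z = 2. Substituting into each constraint:
  (1) 0 + 8 + 2 = 10 ✓
  (2) 0 > -3 ✓
  (3) z = 2, target 2 ✓ (second branch holds)
  (4) x² = (0)² = 0, and 0 < 9 ✓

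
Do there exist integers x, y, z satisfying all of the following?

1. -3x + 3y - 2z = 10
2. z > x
Yes

Take x = 0, y = 4, z = 1. Substituting into each constraint:
  (1) -3(0) + 3(4) - 2(1) = 10 ✓
  (2) 1 > 0 ✓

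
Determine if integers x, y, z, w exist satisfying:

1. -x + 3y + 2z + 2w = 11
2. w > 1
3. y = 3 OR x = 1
Yes

Take x = 2, y = 3, z = 0, w = 2. Substituting into each constraint:
  (1) (-2) + 3(3) + 2(0) + 2(2) = 11 ✓
  (2) 2 > 1 ✓
  (3) y = 3, target 3 ✓ (first branch holds)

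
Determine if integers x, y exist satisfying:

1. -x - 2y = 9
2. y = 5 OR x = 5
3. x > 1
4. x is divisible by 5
Yes

Take x = 5, y = -7. Substituting into each constraint:
  (1) (-5) - 2(-7) = 9 ✓
  (2) x = 5, target 5 ✓ (second branch holds)
  (3) 5 > 1 ✓
  (4) 5 = 5 × 1, remainder 0 ✓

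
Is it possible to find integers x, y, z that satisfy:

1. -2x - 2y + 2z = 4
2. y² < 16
Yes

Take x = -2, y = 0, z = 0. Substituting into each constraint:
  (1) -2(-2) - 2(0) + 2(0) = 4 ✓
  (2) y² = (0)² = 0, and 0 < 16 ✓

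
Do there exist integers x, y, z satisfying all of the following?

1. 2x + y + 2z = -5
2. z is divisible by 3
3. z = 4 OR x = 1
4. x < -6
No

A contradictory subset is {z is divisible by 3, z = 4 OR x = 1, x < -6}. No integer assignment can satisfy these jointly:

  - z is divisible by 3: restricts z to multiples of 3
  - z = 4 OR x = 1: forces a choice: either z = 4 or x = 1
  - x < -6: bounds one variable relative to a constant

Split on the disjunction (z = 4 OR x = 1):
  • If z = 4: this contradicts the divisibility constraint — 4 is not a multiple of 3.
  • If x = 1: this contradicts the bound x ≤ -7.
Both branches are infeasible, so the system has no integer solution.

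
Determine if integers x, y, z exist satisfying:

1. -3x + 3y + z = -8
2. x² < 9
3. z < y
Yes

Take x = 0, y = -1, z = -5. Substituting into each constraint:
  (1) -3(0) + 3(-1) + (-5) = -8 ✓
  (2) x² = (0)² = 0, and 0 < 9 ✓
  (3) -5 < -1 ✓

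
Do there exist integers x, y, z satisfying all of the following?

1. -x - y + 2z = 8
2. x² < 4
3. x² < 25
Yes

Take x = 0, y = -8, z = 0. Substituting into each constraint:
  (1) 0 + 8 + 2(0) = 8 ✓
  (2) x² = (0)² = 0, and 0 < 4 ✓
  (3) x² = (0)² = 0, and 0 < 25 ✓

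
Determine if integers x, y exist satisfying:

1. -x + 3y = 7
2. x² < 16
Yes

Take x = 2, y = 3. Substituting into each constraint:
  (1) (-2) + 3(3) = 7 ✓
  (2) x² = (2)² = 4, and 4 < 16 ✓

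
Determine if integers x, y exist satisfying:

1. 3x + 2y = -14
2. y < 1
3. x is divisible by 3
Yes

Take x = 0, y = -7. Substituting into each constraint:
  (1) 3(0) + 2(-7) = -14 ✓
  (2) -7 < 1 ✓
  (3) 0 = 3 × 0, remainder 0 ✓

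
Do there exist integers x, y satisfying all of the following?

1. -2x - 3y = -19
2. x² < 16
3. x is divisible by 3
No

A contradictory subset is {-2x - 3y = -19, x is divisible by 3}. No integer assignment can satisfy these jointly:

  - -2x - 3y = -19: is a linear equation tying the variables together
  - x is divisible by 3: restricts x to multiples of 3

Modular obstruction: writing x = 3x', every remaining term of the linear equation is divisible by 3, so the left side is ≡ 0 (mod 3); but the right side -19 ≡ 2 (mod 3). No integers can satisfy it.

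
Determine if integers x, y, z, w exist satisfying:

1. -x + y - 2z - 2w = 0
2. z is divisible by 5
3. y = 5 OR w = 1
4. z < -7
Yes

Take x = 25, y = 5, z = -10, w = 0. Substituting into each constraint:
  (1) (-25) + 5 - 2(-10) - 2(0) = 0 ✓
  (2) -10 = 5 × -2, remainder 0 ✓
  (3) y = 5, target 5 ✓ (first branch holds)
  (4) -10 < -7 ✓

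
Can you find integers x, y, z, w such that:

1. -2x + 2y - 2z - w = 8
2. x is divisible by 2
Yes

Take x = 0, y = 4, z = 0, w = 0. Substituting into each constraint:
  (1) -2(0) + 2(4) - 2(0) + 0 = 8 ✓
  (2) 0 = 2 × 0, remainder 0 ✓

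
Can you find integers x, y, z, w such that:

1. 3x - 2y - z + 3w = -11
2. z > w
Yes

Take x = -4, y = 0, z = 2, w = 1. Substituting into each constraint:
  (1) 3(-4) - 2(0) + (-2) + 3(1) = -11 ✓
  (2) 2 > 1 ✓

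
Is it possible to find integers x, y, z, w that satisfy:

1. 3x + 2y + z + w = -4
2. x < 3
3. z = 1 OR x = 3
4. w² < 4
Yes

Take x = 1, y = -4, z = 1, w = 0. Substituting into each constraint:
  (1) 3(1) + 2(-4) + 1 + 0 = -4 ✓
  (2) 1 < 3 ✓
  (3) z = 1, target 1 ✓ (first branch holds)
  (4) w² = (0)² = 0, and 0 < 4 ✓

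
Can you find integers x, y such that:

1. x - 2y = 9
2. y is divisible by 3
Yes

Take x = 9, y = 0. Substituting into each constraint:
  (1) 9 - 2(0) = 9 ✓
  (2) 0 = 3 × 0, remainder 0 ✓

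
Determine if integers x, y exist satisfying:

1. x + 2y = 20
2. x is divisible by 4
Yes

Take x = 0, y = 10. Substituting into each constraint:
  (1) 0 + 2(10) = 20 ✓
  (2) 0 = 4 × 0, remainder 0 ✓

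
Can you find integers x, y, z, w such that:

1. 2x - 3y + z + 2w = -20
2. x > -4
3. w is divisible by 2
Yes

Take x = 2, y = 8, z = 0, w = 0. Substituting into each constraint:
  (1) 2(2) - 3(8) + 0 + 2(0) = -20 ✓
  (2) 2 > -4 ✓
  (3) 0 = 2 × 0, remainder 0 ✓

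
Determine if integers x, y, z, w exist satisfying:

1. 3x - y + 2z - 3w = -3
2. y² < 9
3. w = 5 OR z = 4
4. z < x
Yes

Take x = 4, y = -2, z = -1, w = 5. Substituting into each constraint:
  (1) 3(4) + 2 + 2(-1) - 3(5) = -3 ✓
  (2) y² = (-2)² = 4, and 4 < 9 ✓
  (3) w = 5, target 5 ✓ (first branch holds)
  (4) -1 < 4 ✓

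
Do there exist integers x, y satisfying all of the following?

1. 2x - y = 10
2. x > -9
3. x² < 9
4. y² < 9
No

A contradictory subset is {2x - y = 10, x² < 9, y² < 9}. No integer assignment can satisfy these jointly:

  - 2x - y = 10: is a linear equation tying the variables together
  - x² < 9: restricts x to |x| ≤ 2
  - y² < 9: restricts y to |y| ≤ 2

Range argument: with x ∈ [-2, 2], y ∈ [-2, 2], the left side of the equation is at most 6, but the right side is 10 > 6. No integer solution exists.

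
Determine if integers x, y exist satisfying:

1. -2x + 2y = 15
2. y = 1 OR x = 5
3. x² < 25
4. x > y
No

Even the single constraint (-2x + 2y = 15) is infeasible over the integers.

  - -2x + 2y = 15: every term on the left is divisible by 2, so the LHS ≡ 0 (mod 2), but the RHS 15 is not — no integer solution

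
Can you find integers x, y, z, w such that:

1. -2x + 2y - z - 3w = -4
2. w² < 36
Yes

Take x = 0, y = 1, z = 0, w = 2. Substituting into each constraint:
  (1) -2(0) + 2(1) + 0 - 3(2) = -4 ✓
  (2) w² = (2)² = 4, and 4 < 36 ✓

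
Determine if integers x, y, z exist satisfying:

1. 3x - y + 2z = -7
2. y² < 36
Yes

Take x = 1, y = 0, z = -5. Substituting into each constraint:
  (1) 3(1) + 0 + 2(-5) = -7 ✓
  (2) y² = (0)² = 0, and 0 < 36 ✓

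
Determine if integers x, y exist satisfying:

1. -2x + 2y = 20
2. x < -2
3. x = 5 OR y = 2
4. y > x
Yes

Take x = -8, y = 2. Substituting into each constraint:
  (1) -2(-8) + 2(2) = 20 ✓
  (2) -8 < -2 ✓
  (3) y = 2, target 2 ✓ (second branch holds)
  (4) 2 > -8 ✓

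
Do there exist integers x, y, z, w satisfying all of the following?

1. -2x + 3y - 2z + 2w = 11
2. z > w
Yes

Take x = -5, y = 1, z = 0, w = -1. Substituting into each constraint:
  (1) -2(-5) + 3(1) - 2(0) + 2(-1) = 11 ✓
  (2) 0 > -1 ✓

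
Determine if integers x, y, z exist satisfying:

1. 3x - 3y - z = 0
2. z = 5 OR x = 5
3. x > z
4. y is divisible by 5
Yes

Take x = 5, y = 5, z = 0. Substituting into each constraint:
  (1) 3(5) - 3(5) + 0 = 0 ✓
  (2) x = 5, target 5 ✓ (second branch holds)
  (3) 5 > 0 ✓
  (4) 5 = 5 × 1, remainder 0 ✓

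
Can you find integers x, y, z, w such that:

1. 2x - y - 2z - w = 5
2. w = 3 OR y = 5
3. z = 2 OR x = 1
Yes

Take x = 1, y = 5, z = 0, w = -8. Substituting into each constraint:
  (1) 2(1) + (-5) - 2(0) + 8 = 5 ✓
  (2) y = 5, target 5 ✓ (second branch holds)
  (3) x = 1, target 1 ✓ (second branch holds)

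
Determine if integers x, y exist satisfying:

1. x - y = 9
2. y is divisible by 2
Yes

Take x = 9, y = 0. Substituting into each constraint:
  (1) 9 + 0 = 9 ✓
  (2) 0 = 2 × 0, remainder 0 ✓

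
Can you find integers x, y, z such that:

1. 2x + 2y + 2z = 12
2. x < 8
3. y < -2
Yes

Take x = 7, y = -3, z = 2. Substituting into each constraint:
  (1) 2(7) + 2(-3) + 2(2) = 12 ✓
  (2) 7 < 8 ✓
  (3) -3 < -2 ✓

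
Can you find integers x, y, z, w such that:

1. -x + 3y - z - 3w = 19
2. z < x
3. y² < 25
Yes

Take x = 0, y = 0, z = -1, w = -6. Substituting into each constraint:
  (1) 0 + 3(0) + 1 - 3(-6) = 19 ✓
  (2) -1 < 0 ✓
  (3) y² = (0)² = 0, and 0 < 25 ✓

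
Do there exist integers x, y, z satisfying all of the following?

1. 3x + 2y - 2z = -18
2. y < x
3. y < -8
Yes

Take x = 0, y = -9, z = 0. Substituting into each constraint:
  (1) 3(0) + 2(-9) - 2(0) = -18 ✓
  (2) -9 < 0 ✓
  (3) -9 < -8 ✓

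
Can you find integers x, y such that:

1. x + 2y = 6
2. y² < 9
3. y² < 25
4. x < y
No

A contradictory subset is {x + 2y = 6, y² < 9, x < y}. No integer assignment can satisfy these jointly:

  - x + 2y = 6: is a linear equation tying the variables together
  - y² < 9: restricts y to |y| ≤ 2
  - x < y: bounds one variable relative to another variable

Propagating the comparison: x < y and y ≤ 2 give x ≤ 1. Range argument: with x ∈ [−∞, 1], y ∈ [-2, 2], the left side of the equation is at most 5, but the right side is 6 > 5. No integer solution exists.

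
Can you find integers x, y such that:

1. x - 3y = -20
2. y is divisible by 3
Yes

Take x = -20, y = 0. Substituting into each constraint:
  (1) (-20) - 3(0) = -20 ✓
  (2) 0 = 3 × 0, remainder 0 ✓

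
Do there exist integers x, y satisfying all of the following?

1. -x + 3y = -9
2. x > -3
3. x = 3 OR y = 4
Yes

Take x = 3, y = -2. Substituting into each constraint:
  (1) (-3) + 3(-2) = -9 ✓
  (2) 3 > -3 ✓
  (3) x = 3, target 3 ✓ (first branch holds)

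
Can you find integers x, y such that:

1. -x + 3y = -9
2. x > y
Yes

Take x = -3, y = -4. Substituting into each constraint:
  (1) 3 + 3(-4) = -9 ✓
  (2) -3 > -4 ✓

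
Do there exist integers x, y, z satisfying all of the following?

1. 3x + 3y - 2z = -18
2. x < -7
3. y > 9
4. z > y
Yes

Take x = -9, y = 11, z = 12. Substituting into each constraint:
  (1) 3(-9) + 3(11) - 2(12) = -18 ✓
  (2) -9 < -7 ✓
  (3) 11 > 9 ✓
  (4) 12 > 11 ✓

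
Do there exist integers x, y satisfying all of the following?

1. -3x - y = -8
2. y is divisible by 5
Yes

Take x = 1, y = 5. Substituting into each constraint:
  (1) -3(1) + (-5) = -8 ✓
  (2) 5 = 5 × 1, remainder 0 ✓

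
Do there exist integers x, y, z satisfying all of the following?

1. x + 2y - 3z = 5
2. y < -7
Yes

Take x = 21, y = -8, z = 0. Substituting into each constraint:
  (1) 21 + 2(-8) - 3(0) = 5 ✓
  (2) -8 < -7 ✓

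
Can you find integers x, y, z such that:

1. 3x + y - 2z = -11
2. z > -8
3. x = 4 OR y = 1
Yes

Take x = 4, y = -1, z = 11. Substituting into each constraint:
  (1) 3(4) + (-1) - 2(11) = -11 ✓
  (2) 11 > -8 ✓
  (3) x = 4, target 4 ✓ (first branch holds)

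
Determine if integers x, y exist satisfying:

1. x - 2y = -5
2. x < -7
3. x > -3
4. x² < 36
No

A contradictory subset is {x < -7, x > -3}. No integer assignment can satisfy these jointly:

  - x < -7: bounds one variable relative to a constant
  - x > -3: bounds one variable relative to a constant

Direct contradiction: the bounds on x require x ≥ -2 and x ≤ -8 simultaneously, which is empty.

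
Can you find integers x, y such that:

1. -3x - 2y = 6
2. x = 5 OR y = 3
Yes

Take x = -4, y = 3. Substituting into each constraint:
  (1) -3(-4) - 2(3) = 6 ✓
  (2) y = 3, target 3 ✓ (second branch holds)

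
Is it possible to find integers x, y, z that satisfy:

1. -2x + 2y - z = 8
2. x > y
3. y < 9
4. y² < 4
Yes

Take x = 1, y = 0, z = -10. Substituting into each constraint:
  (1) -2(1) + 2(0) + 10 = 8 ✓
  (2) 1 > 0 ✓
  (3) 0 < 9 ✓
  (4) y² = (0)² = 0, and 0 < 4 ✓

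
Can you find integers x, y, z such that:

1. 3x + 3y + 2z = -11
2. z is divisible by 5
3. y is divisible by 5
Yes

Take x = -2, y = -5, z = 5. Substituting into each constraint:
  (1) 3(-2) + 3(-5) + 2(5) = -11 ✓
  (2) 5 = 5 × 1, remainder 0 ✓
  (3) -5 = 5 × -1, remainder 0 ✓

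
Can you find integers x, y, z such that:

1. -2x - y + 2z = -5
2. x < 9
Yes

Take x = 2, y = 1, z = 0. Substituting into each constraint:
  (1) -2(2) + (-1) + 2(0) = -5 ✓
  (2) 2 < 9 ✓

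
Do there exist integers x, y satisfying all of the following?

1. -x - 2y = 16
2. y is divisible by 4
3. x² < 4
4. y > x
No

A contradictory subset is {-x - 2y = 16, x² < 4, y > x}. No integer assignment can satisfy these jointly:

  - -x - 2y = 16: is a linear equation tying the variables together
  - x² < 4: restricts x to |x| ≤ 1
  - y > x: bounds one variable relative to another variable

Propagating the comparison: y > x and x ≥ -1 give y ≥ 0. Range argument: with x ∈ [-1, 1], y ∈ [0, ∞], the left side of the equation is at most 1, but the right side is 16 > 1. No integer solution exists.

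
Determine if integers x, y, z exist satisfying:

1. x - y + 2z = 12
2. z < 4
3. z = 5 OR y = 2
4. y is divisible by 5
No

A contradictory subset is {z < 4, z = 5 OR y = 2, y is divisible by 5}. No integer assignment can satisfy these jointly:

  - z < 4: bounds one variable relative to a constant
  - z = 5 OR y = 2: forces a choice: either z = 5 or y = 2
  - y is divisible by 5: restricts y to multiples of 5

Split on the disjunction (z = 5 OR y = 2):
  • If z = 5: this contradicts the bound z ≤ 3.
  • If y = 2: this contradicts the divisibility constraint — 2 is not a multiple of 5.
Both branches are infeasible, so the system has no integer solution.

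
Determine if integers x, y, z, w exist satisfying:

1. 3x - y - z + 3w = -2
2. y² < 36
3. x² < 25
Yes

Take x = 0, y = 0, z = 2, w = 0. Substituting into each constraint:
  (1) 3(0) + 0 + (-2) + 3(0) = -2 ✓
  (2) y² = (0)² = 0, and 0 < 36 ✓
  (3) x² = (0)² = 0, and 0 < 25 ✓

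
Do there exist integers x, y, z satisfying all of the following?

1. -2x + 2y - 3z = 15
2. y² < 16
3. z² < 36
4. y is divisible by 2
Yes

Take x = -9, y = 0, z = 1. Substituting into each constraint:
  (1) -2(-9) + 2(0) - 3(1) = 15 ✓
  (2) y² = (0)² = 0, and 0 < 16 ✓
  (3) z² = (1)² = 1, and 1 < 36 ✓
  (4) 0 = 2 × 0, remainder 0 ✓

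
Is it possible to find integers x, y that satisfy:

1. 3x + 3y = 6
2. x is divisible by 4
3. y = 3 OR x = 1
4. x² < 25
No

A contradictory subset is {3x + 3y = 6, x is divisible by 4, y = 3 OR x = 1}. No integer assignment can satisfy these jointly:

  - 3x + 3y = 6: is a linear equation tying the variables together
  - x is divisible by 4: restricts x to multiples of 4
  - y = 3 OR x = 1: forces a choice: either y = 3 or x = 1

Split on the disjunction (y = 3 OR x = 1):
  • If y = 3: with y = 3, writing x = 4x', every remaining term of the linear equation is divisible by 12, so the left side is ≡ 0 (mod 12); but the right side -3 ≡ 9 (mod 12). No integers can satisfy it.
  • If x = 1: this contradicts the divisibility constraint — 1 is not a multiple of 4.
Both branches are infeasible, so the system has no integer solution.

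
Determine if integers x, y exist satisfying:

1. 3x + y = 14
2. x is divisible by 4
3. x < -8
Yes

Take x = -12, y = 50. Substituting into each constraint:
  (1) 3(-12) + 50 = 14 ✓
  (2) -12 = 4 × -3, remainder 0 ✓
  (3) -12 < -8 ✓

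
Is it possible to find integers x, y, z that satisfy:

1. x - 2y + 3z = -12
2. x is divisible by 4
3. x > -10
Yes

Take x = 0, y = 0, z = -4. Substituting into each constraint:
  (1) 0 - 2(0) + 3(-4) = -12 ✓
  (2) 0 = 4 × 0, remainder 0 ✓
  (3) 0 > -10 ✓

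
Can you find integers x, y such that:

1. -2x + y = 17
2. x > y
Yes

Take x = -18, y = -19. Substituting into each constraint:
  (1) -2(-18) + (-19) = 17 ✓
  (2) -18 > -19 ✓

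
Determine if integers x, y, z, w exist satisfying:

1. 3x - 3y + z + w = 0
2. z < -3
Yes

Take x = 2, y = 0, z = -6, w = 0. Substituting into each constraint:
  (1) 3(2) - 3(0) + (-6) + 0 = 0 ✓
  (2) -6 < -3 ✓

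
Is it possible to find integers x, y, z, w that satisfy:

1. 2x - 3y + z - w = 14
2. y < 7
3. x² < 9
Yes

Take x = 0, y = 0, z = 14, w = 0. Substituting into each constraint:
  (1) 2(0) - 3(0) + 14 + 0 = 14 ✓
  (2) 0 < 7 ✓
  (3) x² = (0)² = 0, and 0 < 9 ✓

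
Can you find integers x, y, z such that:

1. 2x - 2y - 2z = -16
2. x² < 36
Yes

Take x = 0, y = 0, z = 8. Substituting into each constraint:
  (1) 2(0) - 2(0) - 2(8) = -16 ✓
  (2) x² = (0)² = 0, and 0 < 36 ✓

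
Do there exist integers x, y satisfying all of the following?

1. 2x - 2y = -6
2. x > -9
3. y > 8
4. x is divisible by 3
Yes

Take x = 6, y = 9. Substituting into each constraint:
  (1) 2(6) - 2(9) = -6 ✓
  (2) 6 > -9 ✓
  (3) 9 > 8 ✓
  (4) 6 = 3 × 2, remainder 0 ✓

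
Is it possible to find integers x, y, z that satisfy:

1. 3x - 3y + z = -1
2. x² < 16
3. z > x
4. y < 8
Yes

Take x = 1, y = 2, z = 2. Substituting into each constraint:
  (1) 3(1) - 3(2) + 2 = -1 ✓
  (2) x² = (1)² = 1, and 1 < 16 ✓
  (3) 2 > 1 ✓
  (4) 2 < 8 ✓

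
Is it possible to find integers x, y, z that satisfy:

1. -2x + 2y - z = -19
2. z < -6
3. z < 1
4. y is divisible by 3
Yes

Take x = 13, y = 0, z = -7. Substituting into each constraint:
  (1) -2(13) + 2(0) + 7 = -19 ✓
  (2) -7 < -6 ✓
  (3) -7 < 1 ✓
  (4) 0 = 3 × 0, remainder 0 ✓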